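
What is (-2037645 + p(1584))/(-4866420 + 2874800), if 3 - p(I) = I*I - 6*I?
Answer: 2268597/995810 ≈ 2.2781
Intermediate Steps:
p(I) = 3 - I**2 + 6*I (p(I) = 3 - (I*I - 6*I) = 3 - (I**2 - 6*I) = 3 + (-I**2 + 6*I) = 3 - I**2 + 6*I)
(-2037645 + p(1584))/(-4866420 + 2874800) = (-2037645 + (3 - 1*1584**2 + 6*1584))/(-4866420 + 2874800) = (-2037645 + (3 - 1*2509056 + 9504))/(-1991620) = (-2037645 + (3 - 2509056 + 9504))*(-1/1991620) = (-2037645 - 2499549)*(-1/1991620) = -4537194*(-1/1991620) = 2268597/995810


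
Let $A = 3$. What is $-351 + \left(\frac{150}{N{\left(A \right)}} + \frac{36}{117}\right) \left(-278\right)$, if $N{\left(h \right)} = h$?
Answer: $- \frac{186375}{13} \approx -14337.0$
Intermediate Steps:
$-351 + \left(\frac{150}{N{\left(A \right)}} + \frac{36}{117}\right) \left(-278\right) = -351 + \left(\frac{150}{3} + \frac{36}{117}\right) \left(-278\right) = -351 + \left(150 \cdot \frac{1}{3} + 36 \cdot \frac{1}{117}\right) \left(-278\right) = -351 + \left(50 + \frac{4}{13}\right) \left(-278\right) = -351 + \frac{654}{13} \left(-278\right) = -351 - \frac{181812}{13} = - \frac{186375}{13}$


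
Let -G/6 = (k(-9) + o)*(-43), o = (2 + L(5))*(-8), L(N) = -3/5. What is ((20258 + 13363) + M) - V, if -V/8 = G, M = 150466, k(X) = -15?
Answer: 650051/5 ≈ 1.3001e+5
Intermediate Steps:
L(N) = -3/5 (L(N) = -3*1/5 = -3/5)
o = -56/5 (o = (2 - 3/5)*(-8) = (7/5)*(-8) = -56/5 ≈ -11.200)
G = -33798/5 (G = -6*(-15 - 56/5)*(-43) = -(-786)*(-43)/5 = -6*5633/5 = -33798/5 ≈ -6759.6)
V = 270384/5 (V = -8*(-33798/5) = 270384/5 ≈ 54077.)
((20258 + 13363) + M) - V = ((20258 + 13363) + 150466) - 1*270384/5 = (33621 + 150466) - 270384/5 = 184087 - 270384/5 = 650051/5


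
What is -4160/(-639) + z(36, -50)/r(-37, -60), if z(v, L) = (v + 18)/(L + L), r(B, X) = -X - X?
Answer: 8314249/1278000 ≈ 6.5057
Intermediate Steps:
r(B, X) = -2*X
z(v, L) = (18 + v)/(2*L) (z(v, L) = (18 + v)/((2*L)) = (18 + v)*(1/(2*L)) = (18 + v)/(2*L))
-4160/(-639) + z(36, -50)/r(-37, -60) = -4160/(-639) + ((½)*(18 + 36)/(-50))/((-2*(-60))) = -4160*(-1/639) + ((½)*(-1/50)*54)/120 = 4160/639 - 27/50*1/120 = 4160/639 - 9/2000 = 8314249/1278000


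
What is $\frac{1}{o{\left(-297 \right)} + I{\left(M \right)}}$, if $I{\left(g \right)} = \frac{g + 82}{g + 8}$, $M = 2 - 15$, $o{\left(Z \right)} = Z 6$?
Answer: $- \frac{5}{8979} \approx -0.00055685$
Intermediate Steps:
$o{\left(Z \right)} = 6 Z$
$M = -13$ ($M = 2 - 15 = -13$)
$I{\left(g \right)} = \frac{82 + g}{8 + g}$
$\frac{1}{o{\left(-297 \right)} + I{\left(M \right)}} = \frac{1}{6 \left(-297\right) + \frac{82 - 13}{8 - 13}} = \frac{1}{-1782 + \frac{1}{-5} \cdot 69} = \frac{1}{-1782 - \frac{69}{5}} = \frac{1}{- \frac{8979}{5}} = - \frac{5}{8979}$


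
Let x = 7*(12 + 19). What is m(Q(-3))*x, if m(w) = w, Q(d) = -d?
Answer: 651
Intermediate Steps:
x = 217 (x = 7*31 = 217)
m(Q(-3))*x = -1*(-3)*217 = 3*217 = 651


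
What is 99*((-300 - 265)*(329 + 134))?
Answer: -25897905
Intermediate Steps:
99*((-300 - 265)*(329 + 134)) = 99*(-565*463) = 99*(-261595) = -25897905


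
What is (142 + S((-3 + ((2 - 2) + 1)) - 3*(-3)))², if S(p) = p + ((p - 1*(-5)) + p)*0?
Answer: 22201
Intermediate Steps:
S(p) = p (S(p) = p + ((p + 5) + p)*0 = p + ((5 + p) + p)*0 = p + (5 + 2*p)*0 = p + 0 = p)
(142 + S((-3 + ((2 - 2) + 1)) - 3*(-3)))² = (142 + ((-3 + ((2 - 2) + 1)) - 3*(-3)))² = (142 + ((-3 + (0 + 1)) + 9))² = (142 + ((-3 + 1) + 9))² = (142 + (-2 + 9))² = (142 + 7)² = 149² = 22201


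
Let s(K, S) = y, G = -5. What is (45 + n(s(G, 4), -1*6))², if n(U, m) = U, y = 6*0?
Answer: 2025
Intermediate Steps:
y = 0
s(K, S) = 0
(45 + n(s(G, 4), -1*6))² = (45 + 0)² = 45² = 2025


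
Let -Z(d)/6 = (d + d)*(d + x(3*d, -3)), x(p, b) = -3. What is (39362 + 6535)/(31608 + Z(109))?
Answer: -15299/35680 ≈ -0.42878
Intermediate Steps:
Z(d) = -12*d*(-3 + d) (Z(d) = -6*(d + d)*(d - 3) = -6*2*d*(-3 + d) = -12*d*(-3 + d))
(39362 + 6535)/(31608 + Z(109)) = (39362 + 6535)/(31608 + 12*109*(3 - 1*109)) = 45897/(31608 + 12*109*(3 - 109)) = 45897/(31608 + 12*109*(-106)) = 45897/(31608 - 138648) = 45897/(-107040) = 45897*(-1/107040) = -15299/35680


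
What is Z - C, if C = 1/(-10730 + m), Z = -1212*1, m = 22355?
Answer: -14089501/11625 ≈ -1212.0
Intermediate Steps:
Z = -1212
C = 1/11625 (C = 1/(-10730 + 22355) = 1/11625 ≈ 8.6021e-5)
Z - C = -1212 - 1*1/11625 = -1212 - 1/11625 = -14089501/11625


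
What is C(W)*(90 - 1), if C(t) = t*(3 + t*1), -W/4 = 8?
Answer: 82592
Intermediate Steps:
W = -32 (W = -4*8 = -32)
C(t) = t*(3 + t)
C(W)*(90 - 1) = (-32*(3 - 32))*(90 - 1) = -32*(-29)*89 = 928*89 = 82592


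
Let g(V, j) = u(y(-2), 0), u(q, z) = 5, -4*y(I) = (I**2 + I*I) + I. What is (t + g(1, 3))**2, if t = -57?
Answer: 2704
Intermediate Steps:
y(I) = -I**2/2 - I/4 (y(I) = -((I**2 + I*I) + I)/4 = -((I**2 + I**2) + I)/4 = -(2*I**2 + I)/4 = -(I + 2*I**2)/4 = -I**2/2 - I/4)
g(V, j) = 5
(t + g(1, 3))**2 = (-57 + 5)**2 = (-52)**2 = 2704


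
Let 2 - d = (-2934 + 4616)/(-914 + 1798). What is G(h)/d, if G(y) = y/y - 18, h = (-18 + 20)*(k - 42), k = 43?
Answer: -7514/43 ≈ -174.74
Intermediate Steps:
d = 43/442 (d = 2 - (-2934 + 4616)/(-914 + 1798) = 2 - 1682/884 = 2 - 1*841/442 = 2 - 841/442 = 43/442 ≈ 0.097285)
h = 2 (h = (-18 + 20)*(43 - 42) = 2*1 = 2)
G(y) = -17 (G(y) = 1 - 18 = -17)
G(h)/d = -17/43/442 = -17*442/43 = -7514/43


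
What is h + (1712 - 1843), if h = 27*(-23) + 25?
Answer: -727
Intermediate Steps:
h = -596 (h = -621 + 25 = -596)
h + (1712 - 1843) = -596 + (1712 - 1843) = -596 - 131 = -727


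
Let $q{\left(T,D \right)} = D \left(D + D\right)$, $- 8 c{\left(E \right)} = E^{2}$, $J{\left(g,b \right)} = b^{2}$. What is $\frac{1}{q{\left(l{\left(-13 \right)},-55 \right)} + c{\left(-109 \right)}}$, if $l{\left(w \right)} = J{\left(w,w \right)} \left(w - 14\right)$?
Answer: $\frac{8}{36519} \approx 0.00021906$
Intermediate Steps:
$c{\left(E \right)} = - \frac{E^{2}}{8}$
$l{\left(w \right)} = w^{2} \left(-14 + w\right)$ ($l{\left(w \right)} = w^{2} \left(w - 14\right) = w^{2} \left(-14 + w\right)$)
$q{\left(T,D \right)} = 2 D^{2}$ ($q{\left(T,D \right)} = D 2 D = 2 D^{2}$)
$\frac{1}{q{\left(l{\left(-13 \right)},-55 \right)} + c{\left(-109 \right)}} = \frac{1}{2 \left(-55\right)^{2} - \frac{\left(-109\right)^{2}}{8}} = \frac{1}{2 \cdot 3025 - \frac{11881}{8}} = \frac{1}{6050 - \frac{11881}{8}} = \frac{1}{\frac{36519}{8}} = \frac{8}{36519}$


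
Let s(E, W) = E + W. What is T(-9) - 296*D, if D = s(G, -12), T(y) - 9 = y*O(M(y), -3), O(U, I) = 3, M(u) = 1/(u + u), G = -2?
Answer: 4126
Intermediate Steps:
M(u) = 1/(2*u)
T(y) = 9 + 3*y (T(y) = 9 + y*3 = 9 + 3*y)
D = -14 (D = -2 - 12 = -14)
T(-9) - 296*D = (9 + 3*(-9)) - 296*(-14) = (9 - 27) + 4144 = -18 + 4144 = 4126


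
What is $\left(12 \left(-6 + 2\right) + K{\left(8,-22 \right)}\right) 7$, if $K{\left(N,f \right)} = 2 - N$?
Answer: $-378$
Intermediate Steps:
$\left(12 \left(-6 + 2\right) + K{\left(8,-22 \right)}\right) 7 = \left(12 \left(-6 + 2\right) + \left(2 - 8\right)\right) 7 = \left(12 \left(-4\right) + \left(2 - 8\right)\right) 7 = \left(-48 - 6\right) 7 = \left(-54\right) 7 = -378$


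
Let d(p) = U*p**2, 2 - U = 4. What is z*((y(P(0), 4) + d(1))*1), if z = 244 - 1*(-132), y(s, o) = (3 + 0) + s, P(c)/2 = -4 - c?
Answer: -2632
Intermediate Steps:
U = -2 (U = 2 - 1*4 = 2 - 4 = -2)
P(c) = -8 - 2*c (P(c) = 2*(-4 - c) = -8 - 2*c)
y(s, o) = 3 + s
d(p) = -2*p**2
z = 376 (z = 244 + 132 = 376)
z*((y(P(0), 4) + d(1))*1) = 376*(((3 + (-8 - 2*0)) - 2*1**2)*1) = 376*(((3 + (-8 + 0)) - 2*1)*1) = 376*(((3 - 8) - 2)*1) = 376*((-5 - 2)*1) = 376*(-7*1) = 376*(-7) = -2632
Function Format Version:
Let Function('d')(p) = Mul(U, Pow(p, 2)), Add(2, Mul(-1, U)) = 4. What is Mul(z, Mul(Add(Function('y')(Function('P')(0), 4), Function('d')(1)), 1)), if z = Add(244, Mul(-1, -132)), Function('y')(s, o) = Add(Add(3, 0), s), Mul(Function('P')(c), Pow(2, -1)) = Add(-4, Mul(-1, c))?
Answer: -2632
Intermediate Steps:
U = -2 (U = Add(2, Mul(-1, 4)) = Add(2, -4) = -2)
Function('P')(c) = Add(-8, Mul(-2, c)) (Function('P')(c) = Mul(2, Add(-4, Mul(-1, c))) = Add(-8, Mul(-2, c)))
Function('y')(s, o) = Add(3, s)
Function('d')(p) = Mul(-2, Pow(p, 2))
z = 376 (z = Add(244, 132) = 376)
Mul(z, Mul(Add(Function('y')(Function('P')(0), 4), Function('d')(1)), 1)) = Mul(376, Mul(Add(Add(3, Add(-8, Mul(-2, 0))), Mul(-2, Pow(1, 2))), 1)) = Mul(376, Mul(Add(Add(3, Add(-8, 0)), Mul(-2, 1)), 1)) = Mul(376, Mul(Add(Add(3, -8), -2), 1)) = Mul(376, Mul(Add(-5, -2), 1)) = Mul(376, Mul(-7, 1)) = Mul(376, -7) = -2632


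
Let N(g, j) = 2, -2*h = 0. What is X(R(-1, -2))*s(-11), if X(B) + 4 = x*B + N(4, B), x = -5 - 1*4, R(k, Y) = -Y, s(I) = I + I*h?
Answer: 220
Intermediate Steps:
h = 0 (h = -1/2*0 = 0)
s(I) = I (s(I) = I + I*0 = I + 0 = I)
x = -9 (x = -5 - 4 = -9)
X(B) = -2 - 9*B (X(B) = -4 + (-9*B + 2) = -4 + (2 - 9*B) = -2 - 9*B)
X(R(-1, -2))*s(-11) = (-2 - (-9)*(-2))*(-11) = (-2 - 9*2)*(-11) = (-2 - 18)*(-11) = -20*(-11) = 220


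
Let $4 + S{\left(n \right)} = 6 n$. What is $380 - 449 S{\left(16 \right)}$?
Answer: $-40928$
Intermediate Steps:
$S{\left(n \right)} = -4 + 6 n$
$380 - 449 S{\left(16 \right)} = 380 - 449 \left(-4 + 6 \cdot 16\right) = 380 - 449 \left(-4 + 96\right) = 380 - 41308 = -40928$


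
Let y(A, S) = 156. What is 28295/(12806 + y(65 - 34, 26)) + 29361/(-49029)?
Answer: 335566091/211837966 ≈ 1.5841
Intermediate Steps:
28295/(12806 + y(65 - 34, 26)) + 29361/(-49029) = 28295/(12806 + 156) + 29361/(-49029) = 28295/12962 + 29361*(-1/49029) = 28295*(1/12962) - 9787/16343 = 28295/12962 - 9787/16343 = 335566091/211837966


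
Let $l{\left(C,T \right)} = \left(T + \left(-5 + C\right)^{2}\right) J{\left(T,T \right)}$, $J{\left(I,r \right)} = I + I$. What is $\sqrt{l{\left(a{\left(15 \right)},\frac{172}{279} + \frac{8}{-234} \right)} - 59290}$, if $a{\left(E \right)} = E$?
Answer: $\frac{i \sqrt{86491848058}}{1209} \approx 243.25 i$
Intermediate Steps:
$J{\left(I,r \right)} = 2 I$
$l{\left(C,T \right)} = 2 T \left(T + \left(-5 + C\right)^{2}\right)$ ($l{\left(C,T \right)} = \left(T + \left(-5 + C\right)^{2}\right) 2 T = 2 T \left(T + \left(-5 + C\right)^{2}\right)$)
$\sqrt{l{\left(a{\left(15 \right)},\frac{172}{279} + \frac{8}{-234} \right)} - 59290} = \sqrt{2 \left(\frac{172}{279} + \frac{8}{-234}\right) \left(\left(\frac{172}{279} + \frac{8}{-234}\right) + \left(-5 + 15\right)^{2}\right) - 59290} = \sqrt{2 \left(172 \cdot \frac{1}{279} + 8 \left(- \frac{1}{234}\right)\right) \left(\left(172 \cdot \frac{1}{279} + 8 \left(- \frac{1}{234}\right)\right) + 10^{2}\right) - 59290} = \sqrt{2 \left(\frac{172}{279} - \frac{4}{117}\right) \left(\left(\frac{172}{279} - \frac{4}{117}\right) + 100\right) - 59290} = \sqrt{2 \cdot \frac{704}{1209} \left(\frac{704}{1209} + 100\right) - 59290} = \sqrt{2 \cdot \frac{704}{1209} \cdot \frac{121604}{1209} - 59290} = \sqrt{\frac{171218432}{1461681} - 59290} = \sqrt{- \frac{86491848058}{1461681}} = \frac{i \sqrt{86491848058}}{1209}$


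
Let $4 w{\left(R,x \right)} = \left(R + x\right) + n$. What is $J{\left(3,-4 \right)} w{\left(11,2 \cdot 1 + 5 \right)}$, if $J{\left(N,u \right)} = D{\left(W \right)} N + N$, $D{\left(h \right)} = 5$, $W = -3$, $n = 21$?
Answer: $\frac{351}{2} \approx 175.5$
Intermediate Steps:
$w{\left(R,x \right)} = \frac{21}{4} + \frac{R}{4} + \frac{x}{4}$ ($w{\left(R,x \right)} = \frac{\left(R + x\right) + 21}{4} = \frac{21 + R + x}{4} = \frac{21}{4} + \frac{R}{4} + \frac{x}{4}$)
$J{\left(N,u \right)} = 6 N$ ($J{\left(N,u \right)} = 5 N + N = 6 N$)
$J{\left(3,-4 \right)} w{\left(11,2 \cdot 1 + 5 \right)} = 6 \cdot 3 \left(\frac{21}{4} + \frac{1}{4} \cdot 11 + \frac{2 \cdot 1 + 5}{4}\right) = 18 \left(\frac{21}{4} + \frac{11}{4} + \frac{2 + 5}{4}\right) = 18 \left(\frac{21}{4} + \frac{11}{4} + \frac{1}{4} \cdot 7\right) = 18 \left(\frac{21}{4} + \frac{11}{4} + \frac{7}{4}\right) = 18 \cdot \frac{39}{4} = \frac{351}{2}$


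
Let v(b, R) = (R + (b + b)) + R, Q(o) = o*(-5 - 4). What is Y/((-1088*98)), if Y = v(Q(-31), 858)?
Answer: -1137/53312 ≈ -0.021327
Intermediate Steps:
Q(o) = -9*o (Q(o) = o*(-9) = -9*o)
v(b, R) = 2*R + 2*b (v(b, R) = (R + 2*b) + R = 2*R + 2*b)
Y = 2274 (Y = 2*858 + 2*(-9*(-31)) = 1716 + 2*279 = 1716 + 558 = 2274)
Y/((-1088*98)) = 2274/((-1088*98)) = 2274/(-106624) = 2274*(-1/106624) = -1137/53312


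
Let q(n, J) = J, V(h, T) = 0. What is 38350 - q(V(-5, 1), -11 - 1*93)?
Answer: 38454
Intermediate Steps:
38350 - q(V(-5, 1), -11 - 1*93) = 38350 - (-11 - 1*93) = 38350 - (-11 - 93) = 38350 - 1*(-104) = 38350 + 104 = 38454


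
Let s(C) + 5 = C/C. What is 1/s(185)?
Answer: -1/4 ≈ -0.25000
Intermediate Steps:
s(C) = -4 (s(C) = -5 + C/C = -5 + 1 = -4)
1/s(185) = 1/(-4) = -1/4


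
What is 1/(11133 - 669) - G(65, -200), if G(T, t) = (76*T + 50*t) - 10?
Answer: 53052481/10464 ≈ 5070.0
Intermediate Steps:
G(T, t) = -10 + 50*t + 76*T (G(T, t) = (50*t + 76*T) - 10 = -10 + 50*t + 76*T)
1/(11133 - 669) - G(65, -200) = 1/(11133 - 669) - (-10 + 50*(-200) + 76*65) = 1/10464 - (-10 - 10000 + 4940) = 1/10464 - 1*(-5070) = 1/10464 + 5070 = 53052481/10464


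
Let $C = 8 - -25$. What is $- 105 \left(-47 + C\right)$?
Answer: $1470$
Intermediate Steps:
$C = 33$ ($C = 8 + 25 = 33$)
$- 105 \left(-47 + C\right) = - 105 \left(-47 + 33\right) = \left(-105\right) \left(-14\right) = 1470$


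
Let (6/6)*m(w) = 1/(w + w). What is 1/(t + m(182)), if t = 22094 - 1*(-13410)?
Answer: 364/12923457 ≈ 2.8166e-5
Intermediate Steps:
t = 35504 (t = 22094 + 13410 = 35504)
m(w) = 1/(2*w) (m(w) = 1/(w + w) = 1/(2*w))
1/(t + m(182)) = 1/(35504 + (½)/182) = 1/(35504 + (½)*(1/182)) = 1/(35504 + 1/364) = 1/(12923457/364) = 364/12923457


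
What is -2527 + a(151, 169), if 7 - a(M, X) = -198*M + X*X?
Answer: -1183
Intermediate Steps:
a(M, X) = 7 - X² + 198*M (a(M, X) = 7 - (-198*M + X*X) = 7 - (-198*M + X²) = 7 - (X² - 198*M) = 7 + (-X² + 198*M) = 7 - X² + 198*M)
-2527 + a(151, 169) = -2527 + (7 - 1*169² + 198*151) = -2527 + (7 - 1*28561 + 29898) = -2527 + (7 - 28561 + 29898) = -2527 + 1344 = -1183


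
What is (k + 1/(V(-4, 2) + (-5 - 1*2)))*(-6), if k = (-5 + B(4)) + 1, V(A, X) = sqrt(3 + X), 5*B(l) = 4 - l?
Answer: 549/22 + 3*sqrt(5)/22 ≈ 25.259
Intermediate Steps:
B(l) = 4/5 - l/5 (B(l) = (4 - l)/5 = 4/5 - l/5)
k = -4 (k = (-5 + (4/5 - 1/5*4)) + 1 = (-5 + (4/5 - 4/5)) + 1 = (-5 + 0) + 1 = -5 + 1 = -4)
(k + 1/(V(-4, 2) + (-5 - 1*2)))*(-6) = (-4 + 1/(sqrt(3 + 2) + (-5 - 1*2)))*(-6) = (-4 + 1/(sqrt(5) + (-5 - 2)))*(-6) = (-4 + 1/(sqrt(5) - 7))*(-6) = (-4 + 1/(-7 + sqrt(5)))*(-6) = 24 - 6/(-7 + sqrt(5))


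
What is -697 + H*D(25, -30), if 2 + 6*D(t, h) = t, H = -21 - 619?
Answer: -9451/3 ≈ -3150.3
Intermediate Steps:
H = -640
D(t, h) = -⅓ + t/6
-697 + H*D(25, -30) = -697 - 640*(-⅓ + (⅙)*25) = -697 - 640*(-⅓ + 25/6) = -697 - 640*23/6 = -697 - 7360/3 = -9451/3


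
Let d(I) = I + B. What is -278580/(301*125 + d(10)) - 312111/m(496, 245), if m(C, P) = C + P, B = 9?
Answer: -332098174/774839 ≈ -428.60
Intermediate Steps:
d(I) = 9 + I (d(I) = I + 9 = 9 + I)
-278580/(301*125 + d(10)) - 312111/m(496, 245) = -278580/(301*125 + (9 + 10)) - 312111/(496 + 245) = -278580/(37625 + 19) - 312111/741 = -278580/37644 - 312111*1/741 = -278580*1/37644 - 104037/247 = -23215/3137 - 104037/247 = -332098174/774839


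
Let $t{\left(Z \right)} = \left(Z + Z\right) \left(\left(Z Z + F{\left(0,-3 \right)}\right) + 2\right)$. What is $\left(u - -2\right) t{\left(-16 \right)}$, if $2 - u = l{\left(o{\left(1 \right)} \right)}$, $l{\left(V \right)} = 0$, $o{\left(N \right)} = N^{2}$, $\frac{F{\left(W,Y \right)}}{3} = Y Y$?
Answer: $-36480$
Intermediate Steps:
$F{\left(W,Y \right)} = 3 Y^{2}$ ($F{\left(W,Y \right)} = 3 Y Y = 3 Y^{2}$)
$u = 2$ ($u = 2 - 0 = 2 + 0 = 2$)
$t{\left(Z \right)} = 2 Z \left(29 + Z^{2}\right)$ ($t{\left(Z \right)} = \left(Z + Z\right) \left(\left(Z Z + 3 \left(-3\right)^{2}\right) + 2\right) = 2 Z \left(\left(Z^{2} + 3 \cdot 9\right) + 2\right) = 2 Z \left(\left(Z^{2} + 27\right) + 2\right) = 2 Z \left(\left(27 + Z^{2}\right) + 2\right) = 2 Z \left(29 + Z^{2}\right)$)
$\left(u - -2\right) t{\left(-16 \right)} = \left(2 - -2\right) 2 \left(-16\right) \left(29 + \left(-16\right)^{2}\right) = \left(2 + 2\right) 2 \left(-16\right) \left(29 + 256\right) = 4 \cdot 2 \left(-16\right) 285 = 4 \left(-9120\right) = -36480$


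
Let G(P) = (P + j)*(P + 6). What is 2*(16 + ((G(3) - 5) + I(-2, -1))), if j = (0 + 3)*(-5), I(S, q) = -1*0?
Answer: -194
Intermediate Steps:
I(S, q) = 0
j = -15 (j = 3*(-5) = -15)
G(P) = (-15 + P)*(6 + P) (G(P) = (P - 15)*(P + 6) = (-15 + P)*(6 + P))
2*(16 + ((G(3) - 5) + I(-2, -1))) = 2*(16 + (((-90 + 3² - 9*3) - 5) + 0)) = 2*(16 + (((-90 + 9 - 27) - 5) + 0)) = 2*(16 + ((-108 - 5) + 0)) = 2*(16 + (-113 + 0)) = 2*(16 - 113) = 2*(-97) = -194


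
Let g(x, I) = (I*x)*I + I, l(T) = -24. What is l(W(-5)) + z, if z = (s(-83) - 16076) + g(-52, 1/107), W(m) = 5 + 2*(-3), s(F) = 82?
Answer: -183390027/11449 ≈ -16018.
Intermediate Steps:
W(m) = -1 (W(m) = 5 - 6 = -1)
g(x, I) = I + x*I² (g(x, I) = x*I² + I = I + x*I²)
z = -183115251/11449 (z = (82 - 16076) + (1 - 52/107)/107 = -15994 + (1 + (1/107)*(-52))/107 = -15994 + (1 - 52/107)/107 = -15994 + (1/107)*(55/107) = -15994 + 55/11449 = -183115251/11449 ≈ -15994.)
l(W(-5)) + z = -24 - 183115251/11449 = -183390027/11449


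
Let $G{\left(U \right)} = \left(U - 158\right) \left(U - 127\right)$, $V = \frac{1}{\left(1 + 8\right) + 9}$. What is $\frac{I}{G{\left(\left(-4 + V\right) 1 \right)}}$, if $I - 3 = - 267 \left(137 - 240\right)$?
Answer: $\frac{8911296}{6870655} \approx 1.297$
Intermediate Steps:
$V = \frac{1}{18}$ ($V = \frac{1}{9 + 9} = \frac{1}{18} \approx 0.055556$)
$G{\left(U \right)} = \left(-158 + U\right) \left(-127 + U\right)$
$I = 27504$ ($I = 3 - 267 \left(137 - 240\right) = 3 - -27501 = 3 + 27501 = 27504$)
$\frac{I}{G{\left(\left(-4 + V\right) 1 \right)}} = \frac{27504}{20066 + \left(\left(-4 + \frac{1}{18}\right) 1\right)^{2} - 285 \left(-4 + \frac{1}{18}\right) 1} = \frac{27504}{20066 + \left(\left(- \frac{71}{18}\right) 1\right)^{2} - 285 \left(\left(- \frac{71}{18}\right) 1\right)} = \frac{27504}{20066 + \left(- \frac{71}{18}\right)^{2} - - \frac{6745}{6}} = \frac{27504}{20066 + \frac{5041}{324} + \frac{6745}{6}} = \frac{27504}{\frac{6870655}{324}} = 27504 \cdot \frac{324}{6870655} = \frac{8911296}{6870655}$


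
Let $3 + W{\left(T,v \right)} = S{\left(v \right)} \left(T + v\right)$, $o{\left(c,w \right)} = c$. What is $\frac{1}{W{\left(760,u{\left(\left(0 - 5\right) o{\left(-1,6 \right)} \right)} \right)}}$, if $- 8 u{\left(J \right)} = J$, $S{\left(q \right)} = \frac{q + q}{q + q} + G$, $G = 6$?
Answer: $\frac{8}{42501} \approx 0.00018823$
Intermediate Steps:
$S{\left(q \right)} = 7$ ($S{\left(q \right)} = \frac{q + q}{q + q} + 6 = \frac{2 q}{2 q} + 6 = 2 q \frac{1}{2 q} + 6 = 1 + 6 = 7$)
$u{\left(J \right)} = - \frac{J}{8}$
$W{\left(T,v \right)} = -3 + 7 T + 7 v$ ($W{\left(T,v \right)} = -3 + 7 \left(T + v\right) = -3 + \left(7 T + 7 v\right) = -3 + 7 T + 7 v$)
$\frac{1}{W{\left(760,u{\left(\left(0 - 5\right) o{\left(-1,6 \right)} \right)} \right)}} = \frac{1}{-3 + 7 \cdot 760 + 7 \left(- \frac{\left(0 - 5\right) \left(-1\right)}{8}\right)} = \frac{1}{-3 + 5320 + 7 \left(- \frac{\left(-5\right) \left(-1\right)}{8}\right)} = \frac{1}{-3 + 5320 + 7 \left(\left(- \frac{1}{8}\right) 5\right)} = \frac{1}{-3 + 5320 + 7 \left(- \frac{5}{8}\right)} = \frac{1}{-3 + 5320 - \frac{35}{8}} = \frac{1}{\frac{42501}{8}} = \frac{8}{42501}$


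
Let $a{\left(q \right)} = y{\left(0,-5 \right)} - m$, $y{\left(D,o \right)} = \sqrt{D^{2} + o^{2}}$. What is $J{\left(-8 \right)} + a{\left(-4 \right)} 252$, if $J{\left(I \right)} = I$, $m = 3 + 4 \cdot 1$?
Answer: $-512$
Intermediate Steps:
$m = 7$ ($m = 3 + 4 = 7$)
$a{\left(q \right)} = -2$ ($a{\left(q \right)} = \sqrt{0^{2} + \left(-5\right)^{2}} - 7 = \sqrt{0 + 25} - 7 = \sqrt{25} - 7 = 5 - 7 = -2$)
$J{\left(-8 \right)} + a{\left(-4 \right)} 252 = -8 - 504 = -512$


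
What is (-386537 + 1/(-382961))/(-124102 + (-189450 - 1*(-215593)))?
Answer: 148028596058/37514476599 ≈ 3.9459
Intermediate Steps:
(-386537 + 1/(-382961))/(-124102 + (-189450 - 1*(-215593))) = (-386537 - 1/382961)/(-124102 + (-189450 + 215593)) = -148028596058/(382961*(-124102 + 26143)) = -148028596058/382961/(-97959) = -148028596058/382961*(-1/97959) = 148028596058/37514476599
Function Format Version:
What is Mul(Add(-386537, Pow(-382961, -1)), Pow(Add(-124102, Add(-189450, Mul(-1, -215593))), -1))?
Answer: Rational(148028596058, 37514476599) ≈ 3.9459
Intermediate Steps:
Mul(Add(-386537, Pow(-382961, -1)), Pow(Add(-124102, Add(-189450, Mul(-1, -215593))), -1)) = Mul(Add(-386537, Rational(-1, 382961)), Pow(Add(-124102, Add(-189450, 215593)), -1)) = Mul(Rational(-148028596058, 382961), Pow(Add(-124102, 26143), -1)) = Mul(Rational(-148028596058, 382961), Pow(-97959, -1)) = Mul(Rational(-148028596058, 382961), Rational(-1, 97959)) = Rational(148028596058, 37514476599)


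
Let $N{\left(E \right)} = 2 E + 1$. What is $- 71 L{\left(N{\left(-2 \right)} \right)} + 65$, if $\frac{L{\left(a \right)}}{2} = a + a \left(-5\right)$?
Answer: $-1639$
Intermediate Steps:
$N{\left(E \right)} = 1 + 2 E$
$L{\left(a \right)} = - 8 a$ ($L{\left(a \right)} = 2 \left(a + a \left(-5\right)\right) = 2 \left(a - 5 a\right) = 2 \left(- 4 a\right) = - 8 a$)
$- 71 L{\left(N{\left(-2 \right)} \right)} + 65 = - 71 \left(- 8 \left(1 + 2 \left(-2\right)\right)\right) + 65 = - 71 \left(- 8 \left(1 - 4\right)\right) + 65 = - 71 \left(\left(-8\right) \left(-3\right)\right) + 65 = \left(-71\right) 24 + 65 = -1704 + 65 = -1639$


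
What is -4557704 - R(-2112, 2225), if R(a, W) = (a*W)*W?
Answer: 10451162296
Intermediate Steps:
R(a, W) = a*W² (R(a, W) = (W*a)*W = a*W²)
-4557704 - R(-2112, 2225) = -4557704 - (-2112)*2225² = -4557704 - (-2112)*4950625 = -4557704 - 1*(-10455720000) = -4557704 + 10455720000 = 10451162296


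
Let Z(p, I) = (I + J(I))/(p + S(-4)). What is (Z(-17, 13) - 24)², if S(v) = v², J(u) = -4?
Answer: 1089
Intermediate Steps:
Z(p, I) = (-4 + I)/(16 + p) (Z(p, I) = (I - 4)/(p + (-4)²) = (-4 + I)/(p + 16) = (-4 + I)/(16 + p))
(Z(-17, 13) - 24)² = ((-4 + 13)/(16 - 17) - 24)² = (9/(-1) - 24)² = (-1*9 - 24)² = (-9 - 24)² = (-33)² = 1089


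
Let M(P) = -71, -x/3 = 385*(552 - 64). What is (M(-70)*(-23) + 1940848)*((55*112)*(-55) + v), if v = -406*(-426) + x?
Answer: -1417008809804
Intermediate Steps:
x = -563640 (x = -1155*(552 - 64) = -1155*488 = -3*187880 = -563640)
v = -390684 (v = -406*(-426) - 563640 = 172956 - 563640 = -390684)
(M(-70)*(-23) + 1940848)*((55*112)*(-55) + v) = (-71*(-23) + 1940848)*((55*112)*(-55) - 390684) = (1633 + 1940848)*(6160*(-55) - 390684) = 1942481*(-338800 - 390684) = 1942481*(-729484) = -1417008809804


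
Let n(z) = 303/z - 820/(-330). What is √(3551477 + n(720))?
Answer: 3*√19099069715/220 ≈ 1884.5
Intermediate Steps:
n(z) = 82/33 + 303/z (n(z) = 303/z - 820*(-1/330) = 303/z + 82/33 = 82/33 + 303/z)
√(3551477 + n(720)) = √(3551477 + (82/33 + 303/720)) = √(3551477 + (82/33 + 303*(1/720))) = √(3551477 + (82/33 + 101/240)) = √(3551477 + 2557/880) = √(3125302317/880) = 3*√19099069715/220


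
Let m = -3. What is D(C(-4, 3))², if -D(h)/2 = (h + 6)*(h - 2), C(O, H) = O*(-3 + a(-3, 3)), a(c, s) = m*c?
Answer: 876096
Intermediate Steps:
a(c, s) = -3*c
C(O, H) = 6*O (C(O, H) = O*(-3 - 3*(-3)) = O*(-3 + 9) = O*6 = 6*O)
D(h) = -2*(-2 + h)*(6 + h) (D(h) = -2*(h + 6)*(h - 2) = -2*(6 + h)*(-2 + h) = -2*(-2 + h)*(6 + h))
D(C(-4, 3))² = (24 - 48*(-4) - 2*(6*(-4))²)² = (24 - 8*(-24) - 2*(-24)²)² = (24 + 192 - 2*576)² = (24 + 192 - 1152)² = (-936)² = 876096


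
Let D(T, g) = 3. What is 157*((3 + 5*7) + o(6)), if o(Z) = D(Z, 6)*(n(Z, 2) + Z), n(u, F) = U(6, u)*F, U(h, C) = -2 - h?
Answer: 1256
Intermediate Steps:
n(u, F) = -8*F (n(u, F) = (-2 - 1*6)*F = (-2 - 6)*F = -8*F)
o(Z) = -48 + 3*Z (o(Z) = 3*(-8*2 + Z) = 3*(-16 + Z) = -48 + 3*Z)
157*((3 + 5*7) + o(6)) = 157*((3 + 5*7) + (-48 + 3*6)) = 157*((3 + 35) + (-48 + 18)) = 157*(38 - 30) = 157*8 = 1256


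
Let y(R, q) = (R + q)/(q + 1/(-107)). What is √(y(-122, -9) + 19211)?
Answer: 3*√496283829/482 ≈ 138.66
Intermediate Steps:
y(R, q) = (R + q)/(-1/107 + q) (y(R, q) = (R + q)/(q - 1/107) = (R + q)/(-1/107 + q))
√(y(-122, -9) + 19211) = √(107*(-122 - 9)/(-1 + 107*(-9)) + 19211) = √(107*(-131)/(-1 - 963) + 19211) = √(107*(-131)/(-964) + 19211) = √(107*(-1/964)*(-131) + 19211) = √(14017/964 + 19211) = √(18533421/964) = 3*√496283829/482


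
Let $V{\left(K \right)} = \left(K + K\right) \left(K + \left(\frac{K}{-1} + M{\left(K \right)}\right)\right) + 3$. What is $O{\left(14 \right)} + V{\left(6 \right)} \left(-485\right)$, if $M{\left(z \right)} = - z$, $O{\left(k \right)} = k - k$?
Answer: $33465$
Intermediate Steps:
$O{\left(k \right)} = 0$
$V{\left(K \right)} = 3 - 2 K^{2}$ ($V{\left(K \right)} = \left(K + K\right) \left(K + \left(\frac{K}{-1} - K\right)\right) + 3 = 2 K \left(K + \left(K \left(-1\right) - K\right)\right) + 3 = 2 K \left(K - 2 K\right) + 3 = 2 K \left(- K\right) + 3 = - 2 K^{2} + 3 = 3 - 2 K^{2}$)
$O{\left(14 \right)} + V{\left(6 \right)} \left(-485\right) = 0 + \left(3 - 2 \cdot 6^{2}\right) \left(-485\right) = 0 + \left(3 - 72\right) \left(-485\right) = 0 - -33465 = 0 + 33465 = 33465$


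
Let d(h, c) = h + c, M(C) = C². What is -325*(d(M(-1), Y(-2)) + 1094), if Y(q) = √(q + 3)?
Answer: -356200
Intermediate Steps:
Y(q) = √(3 + q)
d(h, c) = c + h
-325*(d(M(-1), Y(-2)) + 1094) = -325*((√(3 - 2) + (-1)²) + 1094) = -325*((√1 + 1) + 1094) = -325*((1 + 1) + 1094) = -325*(2 + 1094) = -325*1096 = -356200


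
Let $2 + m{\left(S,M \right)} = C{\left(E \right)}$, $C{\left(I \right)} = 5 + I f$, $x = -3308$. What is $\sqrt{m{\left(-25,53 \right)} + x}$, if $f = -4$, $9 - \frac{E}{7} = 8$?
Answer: $i \sqrt{3333} \approx 57.732 i$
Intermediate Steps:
$E = 7$ ($E = 63 - 56 = 7$)
$C{\left(I \right)} = 5 - 4 I$ ($C{\left(I \right)} = 5 + I \left(-4\right) = 5 - 4 I$)
$m{\left(S,M \right)} = -25$ ($m{\left(S,M \right)} = -2 + \left(5 - 28\right) = -2 - 23 = -25$)
$\sqrt{m{\left(-25,53 \right)} + x} = \sqrt{-25 - 3308} = \sqrt{-3333} = i \sqrt{3333}$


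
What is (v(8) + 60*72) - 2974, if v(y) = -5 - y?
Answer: 1333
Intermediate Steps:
(v(8) + 60*72) - 2974 = ((-5 - 1*8) + 60*72) - 2974 = ((-5 - 8) + 4320) - 2974 = (-13 + 4320) - 2974 = 4307 - 2974 = 1333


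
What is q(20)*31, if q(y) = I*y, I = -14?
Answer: -8680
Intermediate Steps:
q(y) = -14*y
q(20)*31 = -14*20*31 = -280*31 = -8680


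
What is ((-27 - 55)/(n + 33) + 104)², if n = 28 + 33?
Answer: 23493409/2209 ≈ 10635.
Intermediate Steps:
n = 61
((-27 - 55)/(n + 33) + 104)² = ((-27 - 55)/(61 + 33) + 104)² = (-82/94 + 104)² = (-82*1/94 + 104)² = (-41/47 + 104)² = (4847/47)² = 23493409/2209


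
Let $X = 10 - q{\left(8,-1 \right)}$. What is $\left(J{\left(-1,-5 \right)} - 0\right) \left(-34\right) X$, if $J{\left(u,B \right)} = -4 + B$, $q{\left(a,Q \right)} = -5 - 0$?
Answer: $4590$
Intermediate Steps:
$q{\left(a,Q \right)} = -5$ ($q{\left(a,Q \right)} = -5 + 0 = -5$)
$X = 15$ ($X = 10 - -5 = 10 + 5 = 15$)
$\left(J{\left(-1,-5 \right)} - 0\right) \left(-34\right) X = \left(\left(-4 - 5\right) - 0\right) \left(-34\right) 15 = \left(-9 + 0\right) \left(-34\right) 15 = \left(-9\right) \left(-34\right) 15 = 306 \cdot 15 = 4590$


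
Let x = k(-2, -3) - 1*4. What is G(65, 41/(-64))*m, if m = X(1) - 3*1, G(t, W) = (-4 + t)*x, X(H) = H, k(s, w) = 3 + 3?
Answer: -244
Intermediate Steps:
k(s, w) = 6
x = 2 (x = 6 - 1*4 = 6 - 4 = 2)
G(t, W) = -8 + 2*t (G(t, W) = (-4 + t)*2 = -8 + 2*t)
m = -2 (m = 1 - 3*1 = 1 - 3 = -2)
G(65, 41/(-64))*m = (-8 + 2*65)*(-2) = (-8 + 130)*(-2) = 122*(-2) = -244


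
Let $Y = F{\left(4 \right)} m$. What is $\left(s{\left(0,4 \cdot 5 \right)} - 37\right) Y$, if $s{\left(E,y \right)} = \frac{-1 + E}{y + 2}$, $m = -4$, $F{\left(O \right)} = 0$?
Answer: $0$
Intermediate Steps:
$s{\left(E,y \right)} = \frac{-1 + E}{2 + y}$
$Y = 0$ ($Y = 0 \left(-4\right) = 0$)
$\left(s{\left(0,4 \cdot 5 \right)} - 37\right) Y = \left(\frac{-1 + 0}{2 + 4 \cdot 5} - 37\right) 0 = \left(\frac{1}{2 + 20} \left(-1\right) - 37\right) 0 = \left(\frac{1}{22} \left(-1\right) - 37\right) 0 = \left(- \frac{1}{22} - 37\right) 0 = \left(- \frac{815}{22}\right) 0 = 0$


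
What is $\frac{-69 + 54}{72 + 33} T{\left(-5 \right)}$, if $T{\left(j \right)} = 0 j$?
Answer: $0$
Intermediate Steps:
$T{\left(j \right)} = 0$
$\frac{-69 + 54}{72 + 33} T{\left(-5 \right)} = \frac{-69 + 54}{72 + 33} \cdot 0 = - \frac{15}{105} \cdot 0 = \left(-15\right) \frac{1}{105} \cdot 0 = \left(- \frac{1}{7}\right) 0 = 0$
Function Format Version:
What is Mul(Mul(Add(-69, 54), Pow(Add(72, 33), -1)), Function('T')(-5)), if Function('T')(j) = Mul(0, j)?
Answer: 0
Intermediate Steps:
Function('T')(j) = 0
Mul(Mul(Add(-69, 54), Pow(Add(72, 33), -1)), Function('T')(-5)) = Mul(Mul(Add(-69, 54), Pow(Add(72, 33), -1)), 0) = Mul(Mul(-15, Pow(105, -1)), 0) = Mul(Mul(-15, Rational(1, 105)), 0) = Mul(Rational(-1, 7), 0) = 0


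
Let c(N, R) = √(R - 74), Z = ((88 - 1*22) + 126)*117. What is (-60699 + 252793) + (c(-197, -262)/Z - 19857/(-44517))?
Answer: 2850489485/14839 + I*√21/5616 ≈ 1.9209e+5 + 0.00081599*I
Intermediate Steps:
Z = 22464 (Z = ((88 - 22) + 126)*117 = (66 + 126)*117 = 192*117 = 22464)
c(N, R) = √(-74 + R)
(-60699 + 252793) + (c(-197, -262)/Z - 19857/(-44517)) = (-60699 + 252793) + (√(-74 - 262)/22464 - 19857/(-44517)) = 192094 + (√(-336)*(1/22464) - 19857*(-1/44517)) = 192094 + ((4*I*√21)*(1/22464) + 6619/14839) = 192094 + (I*√21/5616 + 6619/14839) = 192094 + (6619/14839 + I*√21/5616) = 2850489485/14839 + I*√21/5616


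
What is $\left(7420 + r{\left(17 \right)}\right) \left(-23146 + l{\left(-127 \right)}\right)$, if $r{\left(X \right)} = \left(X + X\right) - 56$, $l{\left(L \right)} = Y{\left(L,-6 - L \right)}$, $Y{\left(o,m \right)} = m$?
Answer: $-170338950$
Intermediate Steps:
$l{\left(L \right)} = -6 - L$
$r{\left(X \right)} = -56 + 2 X$ ($r{\left(X \right)} = 2 X - 56 = -56 + 2 X$)
$\left(7420 + r{\left(17 \right)}\right) \left(-23146 + l{\left(-127 \right)}\right) = \left(7420 + \left(-56 + 2 \cdot 17\right)\right) \left(-23146 - -121\right) = \left(7420 + \left(-56 + 34\right)\right) \left(-23146 + \left(-6 + 127\right)\right) = \left(7420 - 22\right) \left(-23146 + 121\right) = 7398 \left(-23025\right) = -170338950$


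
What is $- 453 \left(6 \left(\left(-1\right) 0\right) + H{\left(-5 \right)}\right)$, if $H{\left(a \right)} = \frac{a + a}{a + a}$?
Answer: $-453$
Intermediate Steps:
$H{\left(a \right)} = 1$ ($H{\left(a \right)} = \frac{2 a}{2 a} = 2 a \frac{1}{2 a} = 1$)
$- 453 \left(6 \left(\left(-1\right) 0\right) + H{\left(-5 \right)}\right) = - 453 \left(6 \left(\left(-1\right) 0\right) + 1\right) = - 453 \left(6 \cdot 0 + 1\right) = - 453 \left(0 + 1\right) = \left(-453\right) 1 = -453$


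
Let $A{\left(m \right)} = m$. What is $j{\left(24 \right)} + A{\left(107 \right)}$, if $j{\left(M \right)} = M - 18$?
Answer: $113$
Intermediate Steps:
$j{\left(M \right)} = -18 + M$ ($j{\left(M \right)} = M - 18 = -18 + M$)
$j{\left(24 \right)} + A{\left(107 \right)} = \left(-18 + 24\right) + 107 = 6 + 107 = 113$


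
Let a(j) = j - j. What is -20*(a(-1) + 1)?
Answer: -20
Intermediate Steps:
a(j) = 0
-20*(a(-1) + 1) = -20*(0 + 1) = -20*1 = -20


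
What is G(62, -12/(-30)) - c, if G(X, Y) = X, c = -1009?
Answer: 1071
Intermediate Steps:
G(62, -12/(-30)) - c = 62 - 1*(-1009) = 62 + 1009 = 1071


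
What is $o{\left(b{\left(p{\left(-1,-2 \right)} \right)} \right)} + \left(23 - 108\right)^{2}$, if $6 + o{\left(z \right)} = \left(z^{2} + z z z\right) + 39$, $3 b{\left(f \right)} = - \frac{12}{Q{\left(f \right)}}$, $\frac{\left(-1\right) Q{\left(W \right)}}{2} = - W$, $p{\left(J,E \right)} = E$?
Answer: $7260$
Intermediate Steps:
$Q{\left(W \right)} = 2 W$ ($Q{\left(W \right)} = - 2 \left(- W\right) = 2 W$)
$b{\left(f \right)} = - \frac{2}{f}$ ($b{\left(f \right)} = \frac{\left(-12\right) \frac{1}{2 f}}{3} = \frac{\left(-6\right) \frac{1}{f}}{3} = - \frac{2}{f}$)
$o{\left(z \right)} = 33 + z^{2} + z^{3}$ ($o{\left(z \right)} = -6 + \left(\left(z^{2} + z z z\right) + 39\right) = -6 + \left(\left(z^{2} + z^{2} z\right) + 39\right) = -6 + \left(\left(z^{2} + z^{3}\right) + 39\right) = -6 + \left(39 + z^{2} + z^{3}\right) = 33 + z^{2} + z^{3}$)
$o{\left(b{\left(p{\left(-1,-2 \right)} \right)} \right)} + \left(23 - 108\right)^{2} = \left(33 + \left(- \frac{2}{-2}\right)^{2} + \left(- \frac{2}{-2}\right)^{3}\right) + \left(23 - 108\right)^{2} = \left(33 + \left(\left(-2\right) \left(- \frac{1}{2}\right)\right)^{2} + \left(\left(-2\right) \left(- \frac{1}{2}\right)\right)^{3}\right) + \left(-85\right)^{2} = \left(33 + 1^{2} + 1^{3}\right) + 7225 = \left(33 + 1 + 1\right) + 7225 = 35 + 7225 = 7260$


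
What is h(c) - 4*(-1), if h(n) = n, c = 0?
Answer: 4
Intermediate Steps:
h(c) - 4*(-1) = 0 - 4*(-1) = 0 + 4 = 4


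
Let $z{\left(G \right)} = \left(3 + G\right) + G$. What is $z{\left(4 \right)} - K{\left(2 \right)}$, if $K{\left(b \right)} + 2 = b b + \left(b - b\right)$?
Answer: $9$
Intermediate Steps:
$z{\left(G \right)} = 3 + 2 G$
$K{\left(b \right)} = -2 + b^{2}$ ($K{\left(b \right)} = -2 + \left(b b + \left(b - b\right)\right) = -2 + \left(b^{2} + 0\right) = -2 + b^{2}$)
$z{\left(4 \right)} - K{\left(2 \right)} = \left(3 + 2 \cdot 4\right) - \left(-2 + 2^{2}\right) = \left(3 + 8\right) - \left(-2 + 4\right) = 11 - 2 = 9$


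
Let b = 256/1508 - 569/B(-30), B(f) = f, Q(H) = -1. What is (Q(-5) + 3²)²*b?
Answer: 6925856/5655 ≈ 1224.7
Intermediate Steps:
b = 216433/11310 (b = 256/1508 - 569/(-30) = 256*(1/1508) - 569*(-1/30) = 64/377 + 569/30 = 216433/11310 ≈ 19.136)
(Q(-5) + 3²)²*b = (-1 + 3²)²*(216433/11310) = (-1 + 9)²*(216433/11310) = 8²*(216433/11310) = 64*(216433/11310) = 6925856/5655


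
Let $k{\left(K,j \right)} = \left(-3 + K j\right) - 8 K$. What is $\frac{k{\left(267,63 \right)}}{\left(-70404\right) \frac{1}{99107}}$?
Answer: $- \frac{242514829}{11734} \approx -20668.0$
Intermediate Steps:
$k{\left(K,j \right)} = -3 - 8 K + K j$
$\frac{k{\left(267,63 \right)}}{\left(-70404\right) \frac{1}{99107}} = \frac{-3 - 2136 + 267 \cdot 63}{\left(-70404\right) \frac{1}{99107}} = \frac{-3 - 2136 + 16821}{\left(-70404\right) \frac{1}{99107}} = \frac{14682}{- \frac{70404}{99107}} = 14682 \left(- \frac{99107}{70404}\right) = - \frac{242514829}{11734}$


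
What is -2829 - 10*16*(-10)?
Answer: -1229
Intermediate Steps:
-2829 - 10*16*(-10) = -2829 - 160*(-10) = -2829 + 1600 = -1229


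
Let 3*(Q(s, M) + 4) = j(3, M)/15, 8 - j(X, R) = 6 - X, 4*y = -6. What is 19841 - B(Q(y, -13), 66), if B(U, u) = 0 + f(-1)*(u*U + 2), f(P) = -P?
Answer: 60287/3 ≈ 20096.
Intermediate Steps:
y = -3/2 (y = (¼)*(-6) = -3/2 ≈ -1.5000)
j(X, R) = 2 + X (j(X, R) = 8 - (6 - X) = 8 + (-6 + X) = 2 + X)
Q(s, M) = -35/9 (Q(s, M) = -4 + ((2 + 3)/15)/3 = -4 + (5*(1/15))/3 = -4 + (⅓)*(⅓) = -4 + ⅑ = -35/9)
B(U, u) = 2 + U*u (B(U, u) = 0 + (-1*(-1))*(u*U + 2) = 0 + 1*(U*u + 2) = 0 + 1*(2 + U*u) = 0 + (2 + U*u) = 2 + U*u)
19841 - B(Q(y, -13), 66) = 19841 - (2 - 35/9*66) = 19841 - (2 - 770/3) = 19841 - 1*(-764/3) = 19841 + 764/3 = 60287/3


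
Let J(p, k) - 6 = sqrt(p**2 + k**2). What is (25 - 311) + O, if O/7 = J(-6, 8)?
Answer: -174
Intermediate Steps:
J(p, k) = 6 + sqrt(k**2 + p**2) (J(p, k) = 6 + sqrt(p**2 + k**2) = 6 + sqrt(k**2 + p**2))
O = 112 (O = 7*(6 + sqrt(8**2 + (-6)**2)) = 7*(6 + sqrt(64 + 36)) = 7*(6 + sqrt(100)) = 7*(6 + 10) = 7*16 = 112)
(25 - 311) + O = (25 - 311) + 112 = -286 + 112 = -174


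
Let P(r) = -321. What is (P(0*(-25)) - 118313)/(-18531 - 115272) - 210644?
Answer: -28184680498/133803 ≈ -2.1064e+5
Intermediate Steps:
(P(0*(-25)) - 118313)/(-18531 - 115272) - 210644 = (-321 - 118313)/(-18531 - 115272) - 210644 = -118634/(-133803) - 210644 = -118634*(-1/133803) - 210644 = 118634/133803 - 210644 = -28184680498/133803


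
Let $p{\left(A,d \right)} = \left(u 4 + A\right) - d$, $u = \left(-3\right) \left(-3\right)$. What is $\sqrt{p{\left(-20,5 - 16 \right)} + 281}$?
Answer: $2 \sqrt{77} \approx 17.55$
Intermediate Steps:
$u = 9$
$p{\left(A,d \right)} = 36 + A - d$ ($p{\left(A,d \right)} = \left(9 \cdot 4 + A\right) - d = \left(36 + A\right) - d = 36 + A - d$)
$\sqrt{p{\left(-20,5 - 16 \right)} + 281} = \sqrt{\left(36 - 20 - \left(5 - 16\right)\right) + 281} = \sqrt{\left(36 - 20 - -11\right) + 281} = \sqrt{\left(36 - 20 + 11\right) + 281} = \sqrt{27 + 281} = \sqrt{308} = 2 \sqrt{77}$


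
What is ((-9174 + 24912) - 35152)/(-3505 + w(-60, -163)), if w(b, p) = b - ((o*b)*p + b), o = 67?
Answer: 19414/658765 ≈ 0.029470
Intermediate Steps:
w(b, p) = -67*b*p (w(b, p) = b - ((67*b)*p + b) = b - (67*b*p + b) = b - (b + 67*b*p) = b + (-b - 67*b*p) = -67*b*p)
((-9174 + 24912) - 35152)/(-3505 + w(-60, -163)) = ((-9174 + 24912) - 35152)/(-3505 - 67*(-60)*(-163)) = (15738 - 35152)/(-3505 - 655260) = -19414/(-658765) = -19414*(-1/658765) = 19414/658765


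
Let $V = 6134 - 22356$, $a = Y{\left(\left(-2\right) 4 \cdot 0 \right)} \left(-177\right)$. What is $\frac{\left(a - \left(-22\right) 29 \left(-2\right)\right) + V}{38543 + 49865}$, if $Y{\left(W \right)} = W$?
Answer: $- \frac{8749}{44204} \approx -0.19792$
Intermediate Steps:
$a = 0$ ($a = \left(-2\right) 4 \cdot 0 \left(-177\right) = \left(-8\right) 0 \left(-177\right) = 0 \left(-177\right) = 0$)
$V = -16222$ ($V = 6134 - 22356 = -16222$)
$\frac{\left(a - \left(-22\right) 29 \left(-2\right)\right) + V}{38543 + 49865} = \frac{\left(0 - \left(-22\right) 29 \left(-2\right)\right) - 16222}{38543 + 49865} = \frac{\left(0 - \left(-638\right) \left(-2\right)\right) - 16222}{88408} = \left(\left(0 - 1276\right) - 16222\right) \frac{1}{88408} = \left(-1276 - 16222\right) \frac{1}{88408} = \left(-17498\right) \frac{1}{88408} = - \frac{8749}{44204}$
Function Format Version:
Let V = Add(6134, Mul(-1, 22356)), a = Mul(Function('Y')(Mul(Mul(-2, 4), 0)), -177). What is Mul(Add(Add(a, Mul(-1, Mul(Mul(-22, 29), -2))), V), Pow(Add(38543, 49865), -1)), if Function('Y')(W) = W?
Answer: Rational(-8749, 44204) ≈ -0.19792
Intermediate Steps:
a = 0 (a = Mul(Mul(Mul(-2, 4), 0), -177) = Mul(Mul(-8, 0), -177) = Mul(0, -177) = 0)
V = -16222 (V = Add(6134, -22356) = -16222)
Mul(Add(Add(a, Mul(-1, Mul(Mul(-22, 29), -2))), V), Pow(Add(38543, 49865), -1)) = Mul(Add(Add(0, Mul(-1, Mul(Mul(-22, 29), -2))), -16222), Pow(Add(38543, 49865), -1)) = Mul(Add(Add(0, Mul(-1, Mul(-638, -2))), -16222), Pow(88408, -1)) = Mul(Add(Add(0, Mul(-1, 1276)), -16222), Rational(1, 88408)) = Mul(Add(Add(0, -1276), -16222), Rational(1, 88408)) = Mul(Add(-1276, -16222), Rational(1, 88408)) = Mul(-17498, Rational(1, 88408)) = Rational(-8749, 44204)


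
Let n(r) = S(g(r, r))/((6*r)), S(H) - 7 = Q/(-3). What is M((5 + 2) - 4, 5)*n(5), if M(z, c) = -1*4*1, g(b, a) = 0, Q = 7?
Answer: -28/45 ≈ -0.62222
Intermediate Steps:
S(H) = 14/3 (S(H) = 7 + 7/(-3) = 7 + 7*(-⅓) = 7 - 7/3 = 14/3)
n(r) = 7/(9*r) (n(r) = 14/(3*((6*r))) = 14*(1/(6*r))/3 = 7/(9*r))
M(z, c) = -4 (M(z, c) = -4*1 = -4)
M((5 + 2) - 4, 5)*n(5) = -28/(9*5) = -4*7/45 = -28/45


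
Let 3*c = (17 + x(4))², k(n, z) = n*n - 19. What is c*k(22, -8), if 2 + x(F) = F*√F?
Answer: 81995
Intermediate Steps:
k(n, z) = -19 + n² (k(n, z) = n² - 19 = -19 + n²)
x(F) = -2 + F^(3/2) (x(F) = -2 + F*√F = -2 + F^(3/2))
c = 529/3 (c = (17 + (-2 + 4^(3/2)))²/3 = (17 + (-2 + 8))²/3 = (17 + 6)²/3 = (⅓)*23² = (⅓)*529 = 529/3 ≈ 176.33)
c*k(22, -8) = 529*(-19 + 22²)/3 = 529*(-19 + 484)/3 = (529/3)*465 = 81995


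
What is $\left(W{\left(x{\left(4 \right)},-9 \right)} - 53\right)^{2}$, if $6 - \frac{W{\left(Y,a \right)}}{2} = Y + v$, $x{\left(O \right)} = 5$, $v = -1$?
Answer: $2401$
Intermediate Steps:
$W{\left(Y,a \right)} = 14 - 2 Y$ ($W{\left(Y,a \right)} = 12 - 2 \left(Y - 1\right) = 12 - 2 \left(-1 + Y\right) = 12 - \left(-2 + 2 Y\right) = 14 - 2 Y$)
$\left(W{\left(x{\left(4 \right)},-9 \right)} - 53\right)^{2} = \left(\left(14 - 10\right) - 53\right)^{2} = \left(4 - 53\right)^{2} = \left(-49\right)^{2} = 2401$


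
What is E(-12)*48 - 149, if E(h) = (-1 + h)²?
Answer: 7963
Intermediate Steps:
E(-12)*48 - 149 = (-1 - 12)²*48 - 149 = (-13)²*48 - 149 = 169*48 - 149 = 8112 - 149 = 7963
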